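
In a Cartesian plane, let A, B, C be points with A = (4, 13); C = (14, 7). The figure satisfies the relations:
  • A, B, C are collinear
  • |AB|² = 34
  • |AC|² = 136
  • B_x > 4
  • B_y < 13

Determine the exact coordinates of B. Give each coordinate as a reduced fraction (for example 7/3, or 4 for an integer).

B = (9, 10)

1. B_x = 9  [[A, B, C are collinear ⇒ -6x-10y+154=0] ∩ [|B−(4, 13)|²=34]]
2. B_y = 10  [[A, B, C are collinear ⇒ -6x-10y+154=0] ∩ [|B−(4, 13)|²=34]]
   so B = (9, 10)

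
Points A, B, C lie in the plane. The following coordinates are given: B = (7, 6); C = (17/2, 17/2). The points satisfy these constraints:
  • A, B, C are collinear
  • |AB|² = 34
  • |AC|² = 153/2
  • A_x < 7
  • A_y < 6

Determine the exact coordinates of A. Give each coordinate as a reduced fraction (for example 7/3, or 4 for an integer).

1. A_x = 4  [[A, B, C are collinear ⇒ -5/2x+3/2y+17/2=0] ∩ [|A−(7, 6)|²=34]]
2. A_y = 1  [[A, B, C are collinear ⇒ -5/2x+3/2y+17/2=0] ∩ [|A−(7, 6)|²=34]]
   so A = (4, 1)

A = (4, 1)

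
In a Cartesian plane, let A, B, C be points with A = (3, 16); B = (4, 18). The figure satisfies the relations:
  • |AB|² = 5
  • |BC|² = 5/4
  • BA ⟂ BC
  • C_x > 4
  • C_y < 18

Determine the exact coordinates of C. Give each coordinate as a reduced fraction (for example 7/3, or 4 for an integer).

C = (5, 35/2)

1. C_x = 5  [[BA ⟂ BC ⇒ -1x-2y+40=0] ∩ [|C−(4, 18)|²=5/4]]
2. C_y = 35/2  [[BA ⟂ BC ⇒ -1x-2y+40=0] ∩ [|C−(4, 18)|²=5/4]]
   so C = (5, 35/2)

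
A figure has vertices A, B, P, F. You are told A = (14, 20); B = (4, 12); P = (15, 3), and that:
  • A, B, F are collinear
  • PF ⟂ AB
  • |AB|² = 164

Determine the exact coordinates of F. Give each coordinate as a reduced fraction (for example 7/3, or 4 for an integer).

F = (259/41, 568/41)

1. F_x = 259/41  [[A, B, F are collinear ⇒ 8x-10y+88=0] ∩ [PF ⟂ AB ⇒ -10x-8y+174=0]]
2. F_y = 568/41  [[A, B, F are collinear ⇒ 8x-10y+88=0] ∩ [PF ⟂ AB ⇒ -10x-8y+174=0]]
   so F = (259/41, 568/41)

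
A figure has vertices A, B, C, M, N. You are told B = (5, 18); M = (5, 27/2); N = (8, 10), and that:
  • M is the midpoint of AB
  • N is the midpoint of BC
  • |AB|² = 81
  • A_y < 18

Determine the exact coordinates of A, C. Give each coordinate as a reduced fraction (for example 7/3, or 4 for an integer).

1. A_x = 5  [A = 2·M−B = 2·(5, 27/2)−(5, 18)]
2. A_y = 9  [A = 2·M−B = 2·(5, 27/2)−(5, 18)]
   so A = (5, 9)
3. C_x = 11  [C = 2·N−B = 2·(8, 10)−(5, 18)]
4. C_y = 2  [C = 2·N−B = 2·(8, 10)−(5, 18)]
   so C = (11, 2)

A = (5, 9)
C = (11, 2)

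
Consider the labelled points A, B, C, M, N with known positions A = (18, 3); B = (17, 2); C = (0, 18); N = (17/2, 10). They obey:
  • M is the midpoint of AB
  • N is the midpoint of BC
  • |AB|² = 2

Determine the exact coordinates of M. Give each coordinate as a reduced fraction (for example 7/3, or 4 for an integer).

1. M_x = 35/2  [2·M = A+B = (18, 3)+(17, 2)]
2. M_y = 5/2  [2·M = A+B = (18, 3)+(17, 2)]
   so M = (35/2, 5/2)

M = (35/2, 5/2)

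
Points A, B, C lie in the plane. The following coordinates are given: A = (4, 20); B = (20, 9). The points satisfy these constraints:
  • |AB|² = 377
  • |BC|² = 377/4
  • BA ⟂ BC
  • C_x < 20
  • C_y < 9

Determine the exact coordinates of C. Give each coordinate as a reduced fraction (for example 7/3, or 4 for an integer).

C = (29/2, 1)

1. C_x = 29/2  [[BA ⟂ BC ⇒ -16x+11y+221=0] ∩ [|C−(20, 9)|²=377/4]]
2. C_y = 1  [[BA ⟂ BC ⇒ -16x+11y+221=0] ∩ [|C−(20, 9)|²=377/4]]
   so C = (29/2, 1)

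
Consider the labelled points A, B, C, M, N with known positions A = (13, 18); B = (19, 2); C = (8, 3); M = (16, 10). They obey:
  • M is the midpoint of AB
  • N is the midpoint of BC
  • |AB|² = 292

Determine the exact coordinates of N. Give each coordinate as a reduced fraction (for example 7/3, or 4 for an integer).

N = (27/2, 5/2)

1. N_x = 27/2  [2·N = B+C = (19, 2)+(8, 3)]
2. N_y = 5/2  [2·N = B+C = (19, 2)+(8, 3)]
   so N = (27/2, 5/2)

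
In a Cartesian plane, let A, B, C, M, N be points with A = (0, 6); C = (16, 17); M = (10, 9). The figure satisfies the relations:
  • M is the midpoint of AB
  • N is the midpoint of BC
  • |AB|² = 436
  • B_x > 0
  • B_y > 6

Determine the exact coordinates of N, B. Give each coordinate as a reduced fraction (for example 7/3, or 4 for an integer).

N = (18, 29/2)
B = (20, 12)

1. B_x = 20  [B = 2·M−A = 2·(10, 9)−(0, 6)]
2. B_y = 12  [B = 2·M−A = 2·(10, 9)−(0, 6)]
   so B = (20, 12)
3. N_x = 18  [2·N = B+C = (20, 12)+(16, 17)]
4. N_y = 29/2  [2·N = B+C = (20, 12)+(16, 17)]
   so N = (18, 29/2)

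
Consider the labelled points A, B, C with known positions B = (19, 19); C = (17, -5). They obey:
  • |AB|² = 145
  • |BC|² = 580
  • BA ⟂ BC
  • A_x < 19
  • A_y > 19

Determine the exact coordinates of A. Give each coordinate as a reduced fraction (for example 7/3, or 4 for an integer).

1. A_x = 7  [[BA ⟂ BC ⇒ -2x-24y+494=0] ∩ [|A−(19, 19)|²=145]]
2. A_y = 20  [[BA ⟂ BC ⇒ -2x-24y+494=0] ∩ [|A−(19, 19)|²=145]]
   so A = (7, 20)

A = (7, 20)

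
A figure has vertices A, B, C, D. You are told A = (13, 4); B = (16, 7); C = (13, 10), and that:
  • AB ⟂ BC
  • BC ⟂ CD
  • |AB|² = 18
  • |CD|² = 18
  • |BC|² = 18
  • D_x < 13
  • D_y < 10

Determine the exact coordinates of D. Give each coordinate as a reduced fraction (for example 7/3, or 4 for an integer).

1. D_x = 10  [[BC ⟂ CD ⇒ -3x+3y+9=0] ∩ [|D−(13, 10)|²=18]]
2. D_y = 7  [[BC ⟂ CD ⇒ -3x+3y+9=0] ∩ [|D−(13, 10)|²=18]]
   so D = (10, 7)

D = (10, 7)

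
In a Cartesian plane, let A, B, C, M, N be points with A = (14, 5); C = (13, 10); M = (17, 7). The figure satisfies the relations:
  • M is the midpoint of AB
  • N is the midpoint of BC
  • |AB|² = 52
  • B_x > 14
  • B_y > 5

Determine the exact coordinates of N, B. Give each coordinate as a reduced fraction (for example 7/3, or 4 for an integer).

N = (33/2, 19/2)
B = (20, 9)

1. B_x = 20  [B = 2·M−A = 2·(17, 7)−(14, 5)]
2. B_y = 9  [B = 2·M−A = 2·(17, 7)−(14, 5)]
   so B = (20, 9)
3. N_x = 33/2  [2·N = B+C = (20, 9)+(13, 10)]
4. N_y = 19/2  [2·N = B+C = (20, 9)+(13, 10)]
   so N = (33/2, 19/2)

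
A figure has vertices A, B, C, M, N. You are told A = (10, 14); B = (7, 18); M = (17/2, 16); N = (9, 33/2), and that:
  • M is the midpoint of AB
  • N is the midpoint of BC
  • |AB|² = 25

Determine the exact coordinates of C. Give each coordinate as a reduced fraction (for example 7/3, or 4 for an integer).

C = (11, 15)

1. C_x = 11  [C = 2·N−B = 2·(9, 33/2)−(7, 18)]
2. C_y = 15  [C = 2·N−B = 2·(9, 33/2)−(7, 18)]
   so C = (11, 15)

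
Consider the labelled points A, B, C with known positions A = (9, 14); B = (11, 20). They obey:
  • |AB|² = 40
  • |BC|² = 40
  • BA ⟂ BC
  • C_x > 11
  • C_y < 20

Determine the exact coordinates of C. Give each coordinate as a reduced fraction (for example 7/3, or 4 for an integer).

1. C_x = 17  [[BA ⟂ BC ⇒ -2x-6y+142=0] ∩ [|C−(11, 20)|²=40]]
2. C_y = 18  [[BA ⟂ BC ⇒ -2x-6y+142=0] ∩ [|C−(11, 20)|²=40]]
   so C = (17, 18)

C = (17, 18)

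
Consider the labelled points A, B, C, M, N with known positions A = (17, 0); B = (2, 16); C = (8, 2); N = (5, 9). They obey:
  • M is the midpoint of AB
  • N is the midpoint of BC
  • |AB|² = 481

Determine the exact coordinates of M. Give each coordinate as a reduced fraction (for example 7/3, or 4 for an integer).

M = (19/2, 8)

1. M_x = 19/2  [2·M = A+B = (17, 0)+(2, 16)]
2. M_y = 8  [2·M = A+B = (17, 0)+(2, 16)]
   so M = (19/2, 8)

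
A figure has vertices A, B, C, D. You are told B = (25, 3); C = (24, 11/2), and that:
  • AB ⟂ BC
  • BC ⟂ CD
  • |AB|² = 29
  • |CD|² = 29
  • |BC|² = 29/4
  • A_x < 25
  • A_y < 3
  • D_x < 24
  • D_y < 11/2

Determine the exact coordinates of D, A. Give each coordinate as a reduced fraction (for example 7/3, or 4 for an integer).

1. D_x = 19  [[BC ⟂ CD ⇒ -1x+5/2y+41/4=0] ∩ [|D−(24, 11/2)|²=29]]
2. D_y = 7/2  [[BC ⟂ CD ⇒ -1x+5/2y+41/4=0] ∩ [|D−(24, 11/2)|²=29]]
   so D = (19, 7/2)
3. A_x = 20  [[AB ⟂ BC ⇒ 1x-5/2y-35/2=0] ∩ [|A−(25, 3)|²=29]]
4. A_y = 1  [[AB ⟂ BC ⇒ 1x-5/2y-35/2=0] ∩ [|A−(25, 3)|²=29]]
   so A = (20, 1)

D = (19, 7/2)
A = (20, 1)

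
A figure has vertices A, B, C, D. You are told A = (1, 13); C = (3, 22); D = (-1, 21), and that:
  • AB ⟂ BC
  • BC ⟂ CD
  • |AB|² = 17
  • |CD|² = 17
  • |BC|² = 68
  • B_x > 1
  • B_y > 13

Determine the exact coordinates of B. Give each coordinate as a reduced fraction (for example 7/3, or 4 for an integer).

1. B_x = 5  [[BC ⟂ CD ⇒ 4x+1y-34=0] ∩ [|B−(1, 13)|²=17]]
2. B_y = 14  [[BC ⟂ CD ⇒ 4x+1y-34=0] ∩ [|B−(1, 13)|²=17]]
   so B = (5, 14)

B = (5, 14)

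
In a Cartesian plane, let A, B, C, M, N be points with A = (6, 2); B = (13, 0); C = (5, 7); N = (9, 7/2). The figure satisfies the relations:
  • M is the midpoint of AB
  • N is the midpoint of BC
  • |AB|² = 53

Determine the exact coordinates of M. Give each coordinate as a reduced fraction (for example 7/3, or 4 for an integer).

M = (19/2, 1)

1. M_x = 19/2  [2·M = A+B = (6, 2)+(13, 0)]
2. M_y = 1  [2·M = A+B = (6, 2)+(13, 0)]
   so M = (19/2, 1)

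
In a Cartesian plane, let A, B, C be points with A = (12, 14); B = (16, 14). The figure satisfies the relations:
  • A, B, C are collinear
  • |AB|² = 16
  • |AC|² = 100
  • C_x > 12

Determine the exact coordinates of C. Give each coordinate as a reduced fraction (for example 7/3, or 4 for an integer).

1. C_x = 22  [[A, B, C are collinear ⇒ 4y-56=0] ∩ [|C−(12, 14)|²=100]]
2. C_y = 14  [[A, B, C are collinear ⇒ 4y-56=0] ∩ [|C−(12, 14)|²=100]]
   so C = (22, 14)

C = (22, 14)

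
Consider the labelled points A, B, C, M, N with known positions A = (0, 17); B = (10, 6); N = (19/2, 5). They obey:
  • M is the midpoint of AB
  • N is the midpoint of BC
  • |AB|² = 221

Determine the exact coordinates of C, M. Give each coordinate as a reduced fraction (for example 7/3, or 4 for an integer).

1. M_x = 5  [2·M = A+B = (0, 17)+(10, 6)]
2. M_y = 23/2  [2·M = A+B = (0, 17)+(10, 6)]
   so M = (5, 23/2)
3. C_x = 9  [C = 2·N−B = 2·(19/2, 5)−(10, 6)]
4. C_y = 4  [C = 2·N−B = 2·(19/2, 5)−(10, 6)]
   so C = (9, 4)

C = (9, 4)
M = (5, 23/2)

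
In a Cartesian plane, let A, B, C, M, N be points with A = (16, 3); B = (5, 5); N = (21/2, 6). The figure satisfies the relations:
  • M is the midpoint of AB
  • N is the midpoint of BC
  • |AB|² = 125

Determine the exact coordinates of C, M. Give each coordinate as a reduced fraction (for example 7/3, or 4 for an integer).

1. M_x = 21/2  [2·M = A+B = (16, 3)+(5, 5)]
2. M_y = 4  [2·M = A+B = (16, 3)+(5, 5)]
   so M = (21/2, 4)
3. C_x = 16  [C = 2·N−B = 2·(21/2, 6)−(5, 5)]
4. C_y = 7  [C = 2·N−B = 2·(21/2, 6)−(5, 5)]
   so C = (16, 7)

C = (16, 7)
M = (21/2, 4)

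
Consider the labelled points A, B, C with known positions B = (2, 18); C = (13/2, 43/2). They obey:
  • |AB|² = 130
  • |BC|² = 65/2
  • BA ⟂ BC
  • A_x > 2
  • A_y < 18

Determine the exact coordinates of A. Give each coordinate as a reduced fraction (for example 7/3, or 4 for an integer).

A = (9, 9)

1. A_x = 9  [[BA ⟂ BC ⇒ 9/2x+7/2y-72=0] ∩ [|A−(2, 18)|²=130]]
2. A_y = 9  [[BA ⟂ BC ⇒ 9/2x+7/2y-72=0] ∩ [|A−(2, 18)|²=130]]
   so A = (9, 9)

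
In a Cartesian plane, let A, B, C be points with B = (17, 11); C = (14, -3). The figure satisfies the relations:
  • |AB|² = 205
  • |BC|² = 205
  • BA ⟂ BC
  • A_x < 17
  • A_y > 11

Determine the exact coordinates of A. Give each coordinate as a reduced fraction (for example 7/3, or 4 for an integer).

A = (3, 14)

1. A_x = 3  [[BA ⟂ BC ⇒ -3x-14y+205=0] ∩ [|A−(17, 11)|²=205]]
2. A_y = 14  [[BA ⟂ BC ⇒ -3x-14y+205=0] ∩ [|A−(17, 11)|²=205]]
   so A = (3, 14)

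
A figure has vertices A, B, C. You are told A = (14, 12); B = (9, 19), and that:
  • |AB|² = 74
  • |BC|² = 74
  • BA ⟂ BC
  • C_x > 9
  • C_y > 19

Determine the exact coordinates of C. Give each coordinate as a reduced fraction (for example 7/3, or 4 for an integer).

1. C_x = 16  [[BA ⟂ BC ⇒ 5x-7y+88=0] ∩ [|C−(9, 19)|²=74]]
2. C_y = 24  [[BA ⟂ BC ⇒ 5x-7y+88=0] ∩ [|C−(9, 19)|²=74]]
   so C = (16, 24)

C = (16, 24)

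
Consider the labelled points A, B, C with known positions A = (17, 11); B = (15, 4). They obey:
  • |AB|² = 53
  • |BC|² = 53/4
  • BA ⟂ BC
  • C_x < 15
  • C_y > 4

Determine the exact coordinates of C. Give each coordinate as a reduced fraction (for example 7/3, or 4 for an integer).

1. C_x = 23/2  [[BA ⟂ BC ⇒ 2x+7y-58=0] ∩ [|C−(15, 4)|²=53/4]]
2. C_y = 5  [[BA ⟂ BC ⇒ 2x+7y-58=0] ∩ [|C−(15, 4)|²=53/4]]
   so C = (23/2, 5)

C = (23/2, 5)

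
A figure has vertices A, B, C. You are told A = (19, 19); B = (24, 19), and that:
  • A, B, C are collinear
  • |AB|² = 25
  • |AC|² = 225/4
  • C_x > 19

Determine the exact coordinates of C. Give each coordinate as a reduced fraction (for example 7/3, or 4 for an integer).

C = (53/2, 19)

1. C_x = 53/2  [[A, B, C are collinear ⇒ 5y-95=0] ∩ [|C−(19, 19)|²=225/4]]
2. C_y = 19  [[A, B, C are collinear ⇒ 5y-95=0] ∩ [|C−(19, 19)|²=225/4]]
   so C = (53/2, 19)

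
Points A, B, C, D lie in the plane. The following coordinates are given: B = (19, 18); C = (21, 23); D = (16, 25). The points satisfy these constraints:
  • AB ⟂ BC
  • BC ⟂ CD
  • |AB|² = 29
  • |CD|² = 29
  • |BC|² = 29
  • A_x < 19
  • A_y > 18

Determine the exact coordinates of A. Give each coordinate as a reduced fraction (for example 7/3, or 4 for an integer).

1. A_x = 14  [[AB ⟂ BC ⇒ -2x-5y+128=0] ∩ [|A−(19, 18)|²=29]]
2. A_y = 20  [[AB ⟂ BC ⇒ -2x-5y+128=0] ∩ [|A−(19, 18)|²=29]]
   so A = (14, 20)

A = (14, 20)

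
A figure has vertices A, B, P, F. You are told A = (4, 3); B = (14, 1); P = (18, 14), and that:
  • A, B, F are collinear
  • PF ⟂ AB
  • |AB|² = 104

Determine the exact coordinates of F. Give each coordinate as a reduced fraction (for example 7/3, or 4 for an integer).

F = (399/26, 19/26)

1. F_x = 399/26  [[A, B, F are collinear ⇒ 2x+10y-38=0] ∩ [PF ⟂ AB ⇒ 10x-2y-152=0]]
2. F_y = 19/26  [[A, B, F are collinear ⇒ 2x+10y-38=0] ∩ [PF ⟂ AB ⇒ 10x-2y-152=0]]
   so F = (399/26, 19/26)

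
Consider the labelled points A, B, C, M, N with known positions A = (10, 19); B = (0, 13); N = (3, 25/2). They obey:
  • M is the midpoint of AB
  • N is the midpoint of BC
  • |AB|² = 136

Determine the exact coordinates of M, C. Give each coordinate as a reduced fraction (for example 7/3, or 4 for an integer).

M = (5, 16)
C = (6, 12)

1. M_x = 5  [2·M = A+B = (10, 19)+(0, 13)]
2. M_y = 16  [2·M = A+B = (10, 19)+(0, 13)]
   so M = (5, 16)
3. C_x = 6  [C = 2·N−B = 2·(3, 25/2)−(0, 13)]
4. C_y = 12  [C = 2·N−B = 2·(3, 25/2)−(0, 13)]
   so C = (6, 12)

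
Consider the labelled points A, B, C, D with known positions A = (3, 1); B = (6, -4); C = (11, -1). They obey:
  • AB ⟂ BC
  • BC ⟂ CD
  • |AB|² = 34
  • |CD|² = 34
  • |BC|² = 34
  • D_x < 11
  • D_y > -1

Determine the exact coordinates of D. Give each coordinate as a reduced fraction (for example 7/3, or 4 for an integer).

1. D_x = 8  [[BC ⟂ CD ⇒ 5x+3y-52=0] ∩ [|D−(11, -1)|²=34]]
2. D_y = 4  [[BC ⟂ CD ⇒ 5x+3y-52=0] ∩ [|D−(11, -1)|²=34]]
   so D = (8, 4)

D = (8, 4)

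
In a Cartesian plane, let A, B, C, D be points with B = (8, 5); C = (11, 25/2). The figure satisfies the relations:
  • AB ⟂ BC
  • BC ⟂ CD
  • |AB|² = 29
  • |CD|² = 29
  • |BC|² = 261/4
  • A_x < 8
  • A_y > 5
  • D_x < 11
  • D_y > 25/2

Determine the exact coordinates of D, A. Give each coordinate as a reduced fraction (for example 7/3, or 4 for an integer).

D = (6, 29/2)
A = (3, 7)

1. D_x = 6  [[BC ⟂ CD ⇒ 3x+15/2y-507/4=0] ∩ [|D−(11, 25/2)|²=29]]
2. D_y = 29/2  [[BC ⟂ CD ⇒ 3x+15/2y-507/4=0] ∩ [|D−(11, 25/2)|²=29]]
   so D = (6, 29/2)
3. A_x = 3  [[AB ⟂ BC ⇒ -3x-15/2y+123/2=0] ∩ [|A−(8, 5)|²=29]]
4. A_y = 7  [[AB ⟂ BC ⇒ -3x-15/2y+123/2=0] ∩ [|A−(8, 5)|²=29]]
   so A = (3, 7)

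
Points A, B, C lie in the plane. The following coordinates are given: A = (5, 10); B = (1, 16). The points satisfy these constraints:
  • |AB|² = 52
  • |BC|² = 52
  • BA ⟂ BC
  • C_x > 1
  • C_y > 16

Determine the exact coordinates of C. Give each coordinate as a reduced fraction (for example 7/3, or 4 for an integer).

C = (7, 20)

1. C_x = 7  [[BA ⟂ BC ⇒ 4x-6y+92=0] ∩ [|C−(1, 16)|²=52]]
2. C_y = 20  [[BA ⟂ BC ⇒ 4x-6y+92=0] ∩ [|C−(1, 16)|²=52]]
   so C = (7, 20)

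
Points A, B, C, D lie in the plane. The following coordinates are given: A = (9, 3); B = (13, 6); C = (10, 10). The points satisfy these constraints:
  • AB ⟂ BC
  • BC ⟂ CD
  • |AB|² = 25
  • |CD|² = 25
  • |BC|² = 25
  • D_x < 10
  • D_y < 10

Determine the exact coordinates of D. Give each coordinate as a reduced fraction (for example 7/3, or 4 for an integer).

1. D_x = 6  [[BC ⟂ CD ⇒ -3x+4y-10=0] ∩ [|D−(10, 10)|²=25]]
2. D_y = 7  [[BC ⟂ CD ⇒ -3x+4y-10=0] ∩ [|D−(10, 10)|²=25]]
   so D = (6, 7)

D = (6, 7)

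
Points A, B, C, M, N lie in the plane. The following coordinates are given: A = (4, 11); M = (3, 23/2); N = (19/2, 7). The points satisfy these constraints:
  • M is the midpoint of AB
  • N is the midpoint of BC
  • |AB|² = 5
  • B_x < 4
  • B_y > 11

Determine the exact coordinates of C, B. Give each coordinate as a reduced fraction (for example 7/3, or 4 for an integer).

C = (17, 2)
B = (2, 12)

1. B_x = 2  [B = 2·M−A = 2·(3, 23/2)−(4, 11)]
2. B_y = 12  [B = 2·M−A = 2·(3, 23/2)−(4, 11)]
   so B = (2, 12)
3. C_x = 17  [C = 2·N−B = 2·(19/2, 7)−(2, 12)]
4. C_y = 2  [C = 2·N−B = 2·(19/2, 7)−(2, 12)]
   so C = (17, 2)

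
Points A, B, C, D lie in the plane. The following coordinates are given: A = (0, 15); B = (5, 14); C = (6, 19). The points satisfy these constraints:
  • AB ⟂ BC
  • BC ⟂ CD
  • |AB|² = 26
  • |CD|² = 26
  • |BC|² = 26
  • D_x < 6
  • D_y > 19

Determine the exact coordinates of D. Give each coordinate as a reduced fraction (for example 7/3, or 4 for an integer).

D = (1, 20)

1. D_x = 1  [[BC ⟂ CD ⇒ 1x+5y-101=0] ∩ [|D−(6, 19)|²=26]]
2. D_y = 20  [[BC ⟂ CD ⇒ 1x+5y-101=0] ∩ [|D−(6, 19)|²=26]]
   so D = (1, 20)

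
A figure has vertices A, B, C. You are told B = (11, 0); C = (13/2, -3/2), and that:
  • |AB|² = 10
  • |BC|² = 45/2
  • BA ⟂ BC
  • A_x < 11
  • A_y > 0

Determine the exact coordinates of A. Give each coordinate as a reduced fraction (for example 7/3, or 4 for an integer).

1. A_x = 10  [[BA ⟂ BC ⇒ -9/2x-3/2y+99/2=0] ∩ [|A−(11, 0)|²=10]]
2. A_y = 3  [[BA ⟂ BC ⇒ -9/2x-3/2y+99/2=0] ∩ [|A−(11, 0)|²=10]]
   so A = (10, 3)

A = (10, 3)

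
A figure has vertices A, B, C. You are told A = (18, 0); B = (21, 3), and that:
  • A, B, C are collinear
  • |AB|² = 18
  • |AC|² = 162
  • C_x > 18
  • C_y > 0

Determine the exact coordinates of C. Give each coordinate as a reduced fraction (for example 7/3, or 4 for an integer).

C = (27, 9)

1. C_x = 27  [[A, B, C are collinear ⇒ -3x+3y+54=0] ∩ [|C−(18, 0)|²=162]]
2. C_y = 9  [[A, B, C are collinear ⇒ -3x+3y+54=0] ∩ [|C−(18, 0)|²=162]]
   so C = (27, 9)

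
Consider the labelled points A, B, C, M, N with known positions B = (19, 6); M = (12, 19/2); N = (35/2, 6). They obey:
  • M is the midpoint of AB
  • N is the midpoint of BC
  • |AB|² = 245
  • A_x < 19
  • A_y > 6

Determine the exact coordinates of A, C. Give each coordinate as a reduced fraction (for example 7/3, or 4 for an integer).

1. A_x = 5  [A = 2·M−B = 2·(12, 19/2)−(19, 6)]
2. A_y = 13  [A = 2·M−B = 2·(12, 19/2)−(19, 6)]
   so A = (5, 13)
3. C_x = 16  [C = 2·N−B = 2·(35/2, 6)−(19, 6)]
4. C_y = 6  [C = 2·N−B = 2·(35/2, 6)−(19, 6)]
   so C = (16, 6)

A = (5, 13)
C = (16, 6)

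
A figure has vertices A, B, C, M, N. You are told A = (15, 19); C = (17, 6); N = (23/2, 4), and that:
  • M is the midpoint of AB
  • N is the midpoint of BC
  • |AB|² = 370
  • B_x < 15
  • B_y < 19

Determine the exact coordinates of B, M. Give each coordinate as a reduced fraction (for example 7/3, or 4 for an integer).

B = (6, 2)
M = (21/2, 21/2)

1. B_x = 6  [B = 2·N−C = 2·(23/2, 4)−(17, 6)]
2. B_y = 2  [B = 2·N−C = 2·(23/2, 4)−(17, 6)]
   so B = (6, 2)
3. M_x = 21/2  [2·M = A+B = (15, 19)+(6, 2)]
4. M_y = 21/2  [2·M = A+B = (15, 19)+(6, 2)]
   so M = (21/2, 21/2)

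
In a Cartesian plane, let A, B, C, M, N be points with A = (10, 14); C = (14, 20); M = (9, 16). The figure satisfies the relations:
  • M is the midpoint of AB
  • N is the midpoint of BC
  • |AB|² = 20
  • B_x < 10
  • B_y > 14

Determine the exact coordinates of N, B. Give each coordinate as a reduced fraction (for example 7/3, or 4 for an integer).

1. B_x = 8  [B = 2·M−A = 2·(9, 16)−(10, 14)]
2. B_y = 18  [B = 2·M−A = 2·(9, 16)−(10, 14)]
   so B = (8, 18)
3. N_x = 11  [2·N = B+C = (8, 18)+(14, 20)]
4. N_y = 19  [2·N = B+C = (8, 18)+(14, 20)]
   so N = (11, 19)

N = (11, 19)
B = (8, 18)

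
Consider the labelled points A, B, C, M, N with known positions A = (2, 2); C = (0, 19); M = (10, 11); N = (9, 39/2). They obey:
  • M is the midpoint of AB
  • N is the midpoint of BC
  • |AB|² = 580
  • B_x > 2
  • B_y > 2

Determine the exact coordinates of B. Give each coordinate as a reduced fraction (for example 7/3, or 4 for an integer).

1. B_x = 18  [B = 2·M−A = 2·(10, 11)−(2, 2)]
2. B_y = 20  [B = 2·M−A = 2·(10, 11)−(2, 2)]
   so B = (18, 20)

B = (18, 20)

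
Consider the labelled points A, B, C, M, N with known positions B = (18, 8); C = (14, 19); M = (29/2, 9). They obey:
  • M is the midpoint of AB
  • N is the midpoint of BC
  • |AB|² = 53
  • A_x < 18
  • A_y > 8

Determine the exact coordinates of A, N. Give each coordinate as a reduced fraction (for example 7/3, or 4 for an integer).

A = (11, 10)
N = (16, 27/2)

1. A_x = 11  [A = 2·M−B = 2·(29/2, 9)−(18, 8)]
2. A_y = 10  [A = 2·M−B = 2·(29/2, 9)−(18, 8)]
   so A = (11, 10)
3. N_x = 16  [2·N = B+C = (18, 8)+(14, 19)]
4. N_y = 27/2  [2·N = B+C = (18, 8)+(14, 19)]
   so N = (16, 27/2)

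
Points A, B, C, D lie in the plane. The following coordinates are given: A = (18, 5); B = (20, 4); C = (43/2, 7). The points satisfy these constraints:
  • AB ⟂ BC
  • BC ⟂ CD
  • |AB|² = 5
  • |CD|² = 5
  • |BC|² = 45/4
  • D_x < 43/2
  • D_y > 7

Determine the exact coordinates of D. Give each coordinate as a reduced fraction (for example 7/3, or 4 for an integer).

D = (39/2, 8)

1. D_x = 39/2  [[BC ⟂ CD ⇒ 3/2x+3y-213/4=0] ∩ [|D−(43/2, 7)|²=5]]
2. D_y = 8  [[BC ⟂ CD ⇒ 3/2x+3y-213/4=0] ∩ [|D−(43/2, 7)|²=5]]
   so D = (39/2, 8)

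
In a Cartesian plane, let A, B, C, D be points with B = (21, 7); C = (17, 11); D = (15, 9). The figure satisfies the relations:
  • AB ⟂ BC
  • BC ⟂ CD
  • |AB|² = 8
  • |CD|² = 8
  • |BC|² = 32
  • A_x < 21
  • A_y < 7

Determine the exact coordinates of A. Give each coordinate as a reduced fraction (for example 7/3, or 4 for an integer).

A = (19, 5)

1. A_x = 19  [[AB ⟂ BC ⇒ 4x-4y-56=0] ∩ [|A−(21, 7)|²=8]]
2. A_y = 5  [[AB ⟂ BC ⇒ 4x-4y-56=0] ∩ [|A−(21, 7)|²=8]]
   so A = (19, 5)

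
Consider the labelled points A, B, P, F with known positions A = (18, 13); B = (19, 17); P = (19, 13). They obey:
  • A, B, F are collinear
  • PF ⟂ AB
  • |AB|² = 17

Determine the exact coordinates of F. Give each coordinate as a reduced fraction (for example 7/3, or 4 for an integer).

1. F_x = 307/17  [[A, B, F are collinear ⇒ -4x+1y+59=0] ∩ [PF ⟂ AB ⇒ 1x+4y-71=0]]
2. F_y = 225/17  [[A, B, F are collinear ⇒ -4x+1y+59=0] ∩ [PF ⟂ AB ⇒ 1x+4y-71=0]]
   so F = (307/17, 225/17)

F = (307/17, 225/17)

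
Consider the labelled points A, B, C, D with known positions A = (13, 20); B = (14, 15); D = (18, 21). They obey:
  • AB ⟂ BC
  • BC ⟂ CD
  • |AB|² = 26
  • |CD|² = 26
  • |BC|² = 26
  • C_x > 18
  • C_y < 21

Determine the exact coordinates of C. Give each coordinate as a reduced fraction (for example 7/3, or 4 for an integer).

C = (19, 16)

1. C_x = 19  [[AB ⟂ BC ⇒ 1x-5y+61=0] ∩ [|C−(18, 21)|²=26]]
2. C_y = 16  [[AB ⟂ BC ⇒ 1x-5y+61=0] ∩ [|C−(18, 21)|²=26]]
   so C = (19, 16)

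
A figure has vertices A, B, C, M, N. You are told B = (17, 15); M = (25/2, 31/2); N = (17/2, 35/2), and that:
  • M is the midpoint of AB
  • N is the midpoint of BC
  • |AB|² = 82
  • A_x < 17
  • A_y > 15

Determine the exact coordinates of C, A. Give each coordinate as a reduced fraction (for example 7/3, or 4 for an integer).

1. A_x = 8  [A = 2·M−B = 2·(25/2, 31/2)−(17, 15)]
2. A_y = 16  [A = 2·M−B = 2·(25/2, 31/2)−(17, 15)]
   so A = (8, 16)
3. C_x = 0  [C = 2·N−B = 2·(17/2, 35/2)−(17, 15)]
4. C_y = 20  [C = 2·N−B = 2·(17/2, 35/2)−(17, 15)]
   so C = (0, 20)

C = (0, 20)
A = (8, 16)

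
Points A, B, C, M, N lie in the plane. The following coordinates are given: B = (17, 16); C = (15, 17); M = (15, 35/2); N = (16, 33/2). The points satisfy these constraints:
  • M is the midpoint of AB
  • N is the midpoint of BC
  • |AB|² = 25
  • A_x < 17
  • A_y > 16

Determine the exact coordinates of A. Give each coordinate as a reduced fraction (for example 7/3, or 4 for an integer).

1. A_x = 13  [A = 2·M−B = 2·(15, 35/2)−(17, 16)]
2. A_y = 19  [A = 2·M−B = 2·(15, 35/2)−(17, 16)]
   so A = (13, 19)

A = (13, 19)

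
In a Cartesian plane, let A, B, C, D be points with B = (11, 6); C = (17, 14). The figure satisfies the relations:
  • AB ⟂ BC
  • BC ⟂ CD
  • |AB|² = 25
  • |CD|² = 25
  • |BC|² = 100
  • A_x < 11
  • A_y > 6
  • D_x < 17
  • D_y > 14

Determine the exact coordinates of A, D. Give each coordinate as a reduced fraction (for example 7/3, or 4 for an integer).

1. A_x = 7  [[AB ⟂ BC ⇒ -6x-8y+114=0] ∩ [|A−(11, 6)|²=25]]
2. A_y = 9  [[AB ⟂ BC ⇒ -6x-8y+114=0] ∩ [|A−(11, 6)|²=25]]
   so A = (7, 9)
3. D_x = 13  [[BC ⟂ CD ⇒ 6x+8y-214=0] ∩ [|D−(17, 14)|²=25]]
4. D_y = 17  [[BC ⟂ CD ⇒ 6x+8y-214=0] ∩ [|D−(17, 14)|²=25]]
   so D = (13, 17)

A = (7, 9)
D = (13, 17)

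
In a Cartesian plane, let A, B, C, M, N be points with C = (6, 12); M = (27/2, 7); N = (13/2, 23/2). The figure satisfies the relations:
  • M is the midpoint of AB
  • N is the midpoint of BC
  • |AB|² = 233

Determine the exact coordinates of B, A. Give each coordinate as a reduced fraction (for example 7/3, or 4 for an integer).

B = (7, 11)
A = (20, 3)

1. B_x = 7  [B = 2·N−C = 2·(13/2, 23/2)−(6, 12)]
2. B_y = 11  [B = 2·N−C = 2·(13/2, 23/2)−(6, 12)]
   so B = (7, 11)
3. A_x = 20  [A = 2·M−B = 2·(27/2, 7)−(7, 11)]
4. A_y = 3  [A = 2·M−B = 2·(27/2, 7)−(7, 11)]
   so A = (20, 3)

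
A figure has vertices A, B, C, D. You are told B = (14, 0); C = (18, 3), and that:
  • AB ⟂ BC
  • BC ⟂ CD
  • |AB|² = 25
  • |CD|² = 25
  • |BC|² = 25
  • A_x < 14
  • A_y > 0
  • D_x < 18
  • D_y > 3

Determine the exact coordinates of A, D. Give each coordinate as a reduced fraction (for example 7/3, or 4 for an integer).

1. A_x = 11  [[AB ⟂ BC ⇒ -4x-3y+56=0] ∩ [|A−(14, 0)|²=25]]
2. A_y = 4  [[AB ⟂ BC ⇒ -4x-3y+56=0] ∩ [|A−(14, 0)|²=25]]
   so A = (11, 4)
3. D_x = 15  [[BC ⟂ CD ⇒ 4x+3y-81=0] ∩ [|D−(18, 3)|²=25]]
4. D_y = 7  [[BC ⟂ CD ⇒ 4x+3y-81=0] ∩ [|D−(18, 3)|²=25]]
   so D = (15, 7)

A = (11, 4)
D = (15, 7)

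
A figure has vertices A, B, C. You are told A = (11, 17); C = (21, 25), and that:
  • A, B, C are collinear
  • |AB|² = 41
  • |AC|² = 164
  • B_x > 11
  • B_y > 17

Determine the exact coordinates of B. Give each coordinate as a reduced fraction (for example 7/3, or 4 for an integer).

1. B_x = 16  [[A, B, C are collinear ⇒ 8x-10y+82=0] ∩ [|B−(11, 17)|²=41]]
2. B_y = 21  [[A, B, C are collinear ⇒ 8x-10y+82=0] ∩ [|B−(11, 17)|²=41]]
   so B = (16, 21)

B = (16, 21)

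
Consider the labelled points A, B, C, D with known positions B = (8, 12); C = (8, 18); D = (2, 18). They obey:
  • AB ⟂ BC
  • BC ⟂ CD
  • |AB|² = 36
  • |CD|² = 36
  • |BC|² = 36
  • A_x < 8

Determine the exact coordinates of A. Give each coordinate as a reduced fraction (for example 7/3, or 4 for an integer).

A = (2, 12)

1. A_x = 2  [[AB ⟂ BC ⇒ -6y+72=0] ∩ [|A−(8, 12)|²=36]]
2. A_y = 12  [[AB ⟂ BC ⇒ -6y+72=0] ∩ [|A−(8, 12)|²=36]]
   so A = (2, 12)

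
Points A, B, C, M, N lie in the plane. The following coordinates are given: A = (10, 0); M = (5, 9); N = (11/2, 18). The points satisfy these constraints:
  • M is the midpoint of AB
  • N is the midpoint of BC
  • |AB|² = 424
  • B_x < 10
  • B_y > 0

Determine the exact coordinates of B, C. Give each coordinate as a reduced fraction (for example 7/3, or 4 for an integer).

B = (0, 18)
C = (11, 18)

1. B_x = 0  [B = 2·M−A = 2·(5, 9)−(10, 0)]
2. B_y = 18  [B = 2·M−A = 2·(5, 9)−(10, 0)]
   so B = (0, 18)
3. C_x = 11  [C = 2·N−B = 2·(11/2, 18)−(0, 18)]
4. C_y = 18  [C = 2·N−B = 2·(11/2, 18)−(0, 18)]
   so C = (11, 18)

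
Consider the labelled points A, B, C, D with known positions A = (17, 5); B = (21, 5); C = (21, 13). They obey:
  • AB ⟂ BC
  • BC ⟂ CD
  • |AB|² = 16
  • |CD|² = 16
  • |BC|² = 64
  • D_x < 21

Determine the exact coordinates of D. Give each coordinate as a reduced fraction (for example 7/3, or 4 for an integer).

1. D_x = 17  [[BC ⟂ CD ⇒ 8y-104=0] ∩ [|D−(21, 13)|²=16]]
2. D_y = 13  [[BC ⟂ CD ⇒ 8y-104=0] ∩ [|D−(21, 13)|²=16]]
   so D = (17, 13)

D = (17, 13)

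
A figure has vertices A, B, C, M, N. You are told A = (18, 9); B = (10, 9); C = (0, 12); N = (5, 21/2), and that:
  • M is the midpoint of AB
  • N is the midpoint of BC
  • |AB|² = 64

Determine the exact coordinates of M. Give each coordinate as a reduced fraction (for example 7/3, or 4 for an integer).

1. M_x = 14  [2·M = A+B = (18, 9)+(10, 9)]
2. M_y = 9  [2·M = A+B = (18, 9)+(10, 9)]
   so M = (14, 9)

M = (14, 9)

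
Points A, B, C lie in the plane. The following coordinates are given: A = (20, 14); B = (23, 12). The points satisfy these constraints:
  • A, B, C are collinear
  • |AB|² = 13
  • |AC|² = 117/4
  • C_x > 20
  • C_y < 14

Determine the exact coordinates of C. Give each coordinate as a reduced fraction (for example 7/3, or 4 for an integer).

1. C_x = 49/2  [[A, B, C are collinear ⇒ 2x+3y-82=0] ∩ [|C−(20, 14)|²=117/4]]
2. C_y = 11  [[A, B, C are collinear ⇒ 2x+3y-82=0] ∩ [|C−(20, 14)|²=117/4]]
   so C = (49/2, 11)

C = (49/2, 11)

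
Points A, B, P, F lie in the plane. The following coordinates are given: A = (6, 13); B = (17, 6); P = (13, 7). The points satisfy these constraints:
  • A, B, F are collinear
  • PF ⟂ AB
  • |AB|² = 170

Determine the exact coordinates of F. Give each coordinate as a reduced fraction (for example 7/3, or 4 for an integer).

1. F_x = 137/10  [[A, B, F are collinear ⇒ 7x+11y-185=0] ∩ [PF ⟂ AB ⇒ 11x-7y-94=0]]
2. F_y = 81/10  [[A, B, F are collinear ⇒ 7x+11y-185=0] ∩ [PF ⟂ AB ⇒ 11x-7y-94=0]]
   so F = (137/10, 81/10)

F = (137/10, 81/10)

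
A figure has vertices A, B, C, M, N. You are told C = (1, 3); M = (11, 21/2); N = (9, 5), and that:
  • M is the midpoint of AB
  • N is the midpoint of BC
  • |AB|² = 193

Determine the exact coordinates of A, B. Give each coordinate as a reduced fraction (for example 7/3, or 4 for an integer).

A = (5, 14)
B = (17, 7)

1. B_x = 17  [B = 2·N−C = 2·(9, 5)−(1, 3)]
2. B_y = 7  [B = 2·N−C = 2·(9, 5)−(1, 3)]
   so B = (17, 7)
3. A_x = 5  [A = 2·M−B = 2·(11, 21/2)−(17, 7)]
4. A_y = 14  [A = 2·M−B = 2·(11, 21/2)−(17, 7)]
   so A = (5, 14)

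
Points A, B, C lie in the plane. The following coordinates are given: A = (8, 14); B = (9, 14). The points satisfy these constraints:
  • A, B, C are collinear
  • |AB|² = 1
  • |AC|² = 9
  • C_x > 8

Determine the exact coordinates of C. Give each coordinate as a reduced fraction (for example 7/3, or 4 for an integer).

1. C_x = 11  [[A, B, C are collinear ⇒ 1y-14=0] ∩ [|C−(8, 14)|²=9]]
2. C_y = 14  [[A, B, C are collinear ⇒ 1y-14=0] ∩ [|C−(8, 14)|²=9]]
   so C = (11, 14)

C = (11, 14)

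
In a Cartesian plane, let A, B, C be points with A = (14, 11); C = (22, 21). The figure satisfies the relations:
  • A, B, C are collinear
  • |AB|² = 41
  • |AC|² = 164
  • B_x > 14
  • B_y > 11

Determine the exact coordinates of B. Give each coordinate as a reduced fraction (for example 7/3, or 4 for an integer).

B = (18, 16)

1. B_x = 18  [[A, B, C are collinear ⇒ 10x-8y-52=0] ∩ [|B−(14, 11)|²=41]]
2. B_y = 16  [[A, B, C are collinear ⇒ 10x-8y-52=0] ∩ [|B−(14, 11)|²=41]]
   so B = (18, 16)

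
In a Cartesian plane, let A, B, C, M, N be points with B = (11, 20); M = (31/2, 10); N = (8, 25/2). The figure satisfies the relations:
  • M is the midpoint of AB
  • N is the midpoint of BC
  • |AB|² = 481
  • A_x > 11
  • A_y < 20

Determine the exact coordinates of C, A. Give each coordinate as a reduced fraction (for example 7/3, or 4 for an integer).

1. A_x = 20  [A = 2·M−B = 2·(31/2, 10)−(11, 20)]
2. A_y = 0  [A = 2·M−B = 2·(31/2, 10)−(11, 20)]
   so A = (20, 0)
3. C_x = 5  [C = 2·N−B = 2·(8, 25/2)−(11, 20)]
4. C_y = 5  [C = 2·N−B = 2·(8, 25/2)−(11, 20)]
   so C = (5, 5)

C = (5, 5)
A = (20, 0)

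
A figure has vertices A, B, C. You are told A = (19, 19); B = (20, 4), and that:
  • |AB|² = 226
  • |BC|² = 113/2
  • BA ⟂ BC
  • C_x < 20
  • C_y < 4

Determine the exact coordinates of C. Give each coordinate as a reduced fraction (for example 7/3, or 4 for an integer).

1. C_x = 25/2  [[BA ⟂ BC ⇒ -1x+15y-40=0] ∩ [|C−(20, 4)|²=113/2]]
2. C_y = 7/2  [[BA ⟂ BC ⇒ -1x+15y-40=0] ∩ [|C−(20, 4)|²=113/2]]
   so C = (25/2, 7/2)

C = (25/2, 7/2)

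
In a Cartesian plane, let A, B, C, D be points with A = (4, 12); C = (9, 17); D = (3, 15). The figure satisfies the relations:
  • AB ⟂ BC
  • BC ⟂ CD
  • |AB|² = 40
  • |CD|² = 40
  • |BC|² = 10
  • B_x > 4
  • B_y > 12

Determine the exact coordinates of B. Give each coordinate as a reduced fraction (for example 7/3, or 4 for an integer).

B = (10, 14)

1. B_x = 10  [[BC ⟂ CD ⇒ 6x+2y-88=0] ∩ [|B−(4, 12)|²=40]]
2. B_y = 14  [[BC ⟂ CD ⇒ 6x+2y-88=0] ∩ [|B−(4, 12)|²=40]]
   so B = (10, 14)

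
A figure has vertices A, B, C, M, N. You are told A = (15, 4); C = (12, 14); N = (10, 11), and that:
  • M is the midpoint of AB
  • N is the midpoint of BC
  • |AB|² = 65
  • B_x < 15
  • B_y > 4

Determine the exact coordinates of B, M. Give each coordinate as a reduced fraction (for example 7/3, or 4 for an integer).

1. B_x = 8  [B = 2·N−C = 2·(10, 11)−(12, 14)]
2. B_y = 8  [B = 2·N−C = 2·(10, 11)−(12, 14)]
   so B = (8, 8)
3. M_x = 23/2  [2·M = A+B = (15, 4)+(8, 8)]
4. M_y = 6  [2·M = A+B = (15, 4)+(8, 8)]
   so M = (23/2, 6)

B = (8, 8)
M = (23/2, 6)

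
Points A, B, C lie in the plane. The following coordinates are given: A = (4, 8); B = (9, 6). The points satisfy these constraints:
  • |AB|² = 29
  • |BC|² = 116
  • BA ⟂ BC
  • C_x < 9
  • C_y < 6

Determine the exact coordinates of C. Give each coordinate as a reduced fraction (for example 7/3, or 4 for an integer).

1. C_x = 5  [[BA ⟂ BC ⇒ -5x+2y+33=0] ∩ [|C−(9, 6)|²=116]]
2. C_y = -4  [[BA ⟂ BC ⇒ -5x+2y+33=0] ∩ [|C−(9, 6)|²=116]]
   so C = (5, -4)

C = (5, -4)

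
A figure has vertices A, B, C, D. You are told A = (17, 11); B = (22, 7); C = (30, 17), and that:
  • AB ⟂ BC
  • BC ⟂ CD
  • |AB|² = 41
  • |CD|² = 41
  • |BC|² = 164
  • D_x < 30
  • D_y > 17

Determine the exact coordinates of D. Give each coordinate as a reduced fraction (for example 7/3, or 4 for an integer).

1. D_x = 25  [[BC ⟂ CD ⇒ 8x+10y-410=0] ∩ [|D−(30, 17)|²=41]]
2. D_y = 21  [[BC ⟂ CD ⇒ 8x+10y-410=0] ∩ [|D−(30, 17)|²=41]]
   so D = (25, 21)

D = (25, 21)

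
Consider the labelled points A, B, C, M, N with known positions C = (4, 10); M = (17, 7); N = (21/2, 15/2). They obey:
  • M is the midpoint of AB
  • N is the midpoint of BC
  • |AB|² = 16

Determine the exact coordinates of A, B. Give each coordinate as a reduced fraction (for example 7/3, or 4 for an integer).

A = (17, 9)
B = (17, 5)

1. B_x = 17  [B = 2·N−C = 2·(21/2, 15/2)−(4, 10)]
2. B_y = 5  [B = 2·N−C = 2·(21/2, 15/2)−(4, 10)]
   so B = (17, 5)
3. A_x = 17  [A = 2·M−B = 2·(17, 7)−(17, 5)]
4. A_y = 9  [A = 2·M−B = 2·(17, 7)−(17, 5)]
   so A = (17, 9)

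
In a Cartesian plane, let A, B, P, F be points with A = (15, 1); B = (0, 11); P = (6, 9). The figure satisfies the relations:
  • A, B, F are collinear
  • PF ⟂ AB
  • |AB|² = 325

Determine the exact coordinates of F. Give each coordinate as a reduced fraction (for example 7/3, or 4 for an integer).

1. F_x = 66/13  [[A, B, F are collinear ⇒ -10x-15y+165=0] ∩ [PF ⟂ AB ⇒ -15x+10y=0]]
2. F_y = 99/13  [[A, B, F are collinear ⇒ -10x-15y+165=0] ∩ [PF ⟂ AB ⇒ -15x+10y=0]]
   so F = (66/13, 99/13)

F = (66/13, 99/13)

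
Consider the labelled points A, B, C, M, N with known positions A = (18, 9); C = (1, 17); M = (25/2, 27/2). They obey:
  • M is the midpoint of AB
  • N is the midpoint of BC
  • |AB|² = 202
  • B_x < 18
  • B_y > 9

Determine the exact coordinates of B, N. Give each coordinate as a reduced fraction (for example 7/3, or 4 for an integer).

B = (7, 18)
N = (4, 35/2)

1. B_x = 7  [B = 2·M−A = 2·(25/2, 27/2)−(18, 9)]
2. B_y = 18  [B = 2·M−A = 2·(25/2, 27/2)−(18, 9)]
   so B = (7, 18)
3. N_x = 4  [2·N = B+C = (7, 18)+(1, 17)]
4. N_y = 35/2  [2·N = B+C = (7, 18)+(1, 17)]
   so N = (4, 35/2)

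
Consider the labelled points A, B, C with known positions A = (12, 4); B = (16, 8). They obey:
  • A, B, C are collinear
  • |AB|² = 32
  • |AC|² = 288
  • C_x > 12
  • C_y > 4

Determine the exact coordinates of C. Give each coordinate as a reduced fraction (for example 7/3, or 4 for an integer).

1. C_x = 24  [[A, B, C are collinear ⇒ -4x+4y+32=0] ∩ [|C−(12, 4)|²=288]]
2. C_y = 16  [[A, B, C are collinear ⇒ -4x+4y+32=0] ∩ [|C−(12, 4)|²=288]]
   so C = (24, 16)

C = (24, 16)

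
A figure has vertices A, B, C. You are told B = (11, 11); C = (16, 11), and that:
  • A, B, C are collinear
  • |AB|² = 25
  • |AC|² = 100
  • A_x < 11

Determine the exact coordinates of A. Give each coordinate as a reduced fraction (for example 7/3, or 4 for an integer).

1. A_x = 6  [[A, B, C are collinear ⇒ 5y-55=0] ∩ [|A−(11, 11)|²=25]]
2. A_y = 11  [[A, B, C are collinear ⇒ 5y-55=0] ∩ [|A−(11, 11)|²=25]]
   so A = (6, 11)

A = (6, 11)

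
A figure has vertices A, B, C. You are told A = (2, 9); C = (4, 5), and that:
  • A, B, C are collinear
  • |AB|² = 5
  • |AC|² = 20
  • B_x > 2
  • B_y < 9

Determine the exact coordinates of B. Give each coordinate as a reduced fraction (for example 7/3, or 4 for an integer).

B = (3, 7)

1. B_x = 3  [[A, B, C are collinear ⇒ -4x-2y+26=0] ∩ [|B−(2, 9)|²=5]]
2. B_y = 7  [[A, B, C are collinear ⇒ -4x-2y+26=0] ∩ [|B−(2, 9)|²=5]]
   so B = (3, 7)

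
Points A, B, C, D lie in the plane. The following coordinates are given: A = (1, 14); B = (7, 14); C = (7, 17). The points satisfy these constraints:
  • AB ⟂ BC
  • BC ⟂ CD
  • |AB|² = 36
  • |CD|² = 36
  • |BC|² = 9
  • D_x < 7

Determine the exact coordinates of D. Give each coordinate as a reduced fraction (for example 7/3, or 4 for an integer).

D = (1, 17)

1. D_x = 1  [[BC ⟂ CD ⇒ 3y-51=0] ∩ [|D−(7, 17)|²=36]]
2. D_y = 17  [[BC ⟂ CD ⇒ 3y-51=0] ∩ [|D−(7, 17)|²=36]]
   so D = (1, 17)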